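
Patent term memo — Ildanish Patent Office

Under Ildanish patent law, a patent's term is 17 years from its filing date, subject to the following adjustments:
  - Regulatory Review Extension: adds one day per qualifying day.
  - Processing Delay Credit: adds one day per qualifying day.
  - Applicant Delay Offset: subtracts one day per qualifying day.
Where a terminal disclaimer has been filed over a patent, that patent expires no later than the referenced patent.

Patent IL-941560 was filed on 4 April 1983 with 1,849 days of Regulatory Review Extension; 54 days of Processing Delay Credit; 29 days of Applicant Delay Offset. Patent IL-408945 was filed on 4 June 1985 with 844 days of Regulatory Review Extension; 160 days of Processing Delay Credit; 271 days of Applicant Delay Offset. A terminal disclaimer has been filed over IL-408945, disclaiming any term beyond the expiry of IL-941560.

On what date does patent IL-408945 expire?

June 6, 2004

Natural term of IL-408945:
  Base: filing + 17 years → 4 June 2002.
  Regulatory Review Extension: +844 days → 25 September 2004.
  Processing Delay Credit: +160 days → 4 March 2005.
  Applicant Delay Offset: −271 days → 6 June 2004.
Expiry of referenced patent IL-941560:
  Base: filing + 17 years → 4 April 2000.
  Regulatory Review Extension: +1849 days → 27 April 2005.
  Processing Delay Credit: +54 days → 20 June 2005.
  Applicant Delay Offset: −29 days → 22 May 2005.
Terminal disclaimer: IL-408945 expires on the earlier of 6 June 2004 and 22 May 2005.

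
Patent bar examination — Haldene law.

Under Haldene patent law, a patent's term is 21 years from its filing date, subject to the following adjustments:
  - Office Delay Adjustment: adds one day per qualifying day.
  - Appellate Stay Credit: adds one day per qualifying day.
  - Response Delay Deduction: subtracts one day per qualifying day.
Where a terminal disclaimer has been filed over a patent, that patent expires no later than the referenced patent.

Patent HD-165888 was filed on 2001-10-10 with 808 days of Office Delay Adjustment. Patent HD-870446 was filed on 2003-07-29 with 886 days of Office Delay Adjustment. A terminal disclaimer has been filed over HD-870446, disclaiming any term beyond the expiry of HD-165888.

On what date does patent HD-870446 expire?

2024-12-26

Natural term of HD-870446:
  Base: filing + 21 years → 29 July 2024.
  Office Delay Adjustment: +886 days → 1 January 2027.
Expiry of referenced patent HD-165888:
  Base: filing + 21 years → 10 October 2022.
  Office Delay Adjustment: +808 days → 26 December 2024.
Terminal disclaimer: HD-870446 expires on the earlier of 1 January 2027 and 26 December 2024.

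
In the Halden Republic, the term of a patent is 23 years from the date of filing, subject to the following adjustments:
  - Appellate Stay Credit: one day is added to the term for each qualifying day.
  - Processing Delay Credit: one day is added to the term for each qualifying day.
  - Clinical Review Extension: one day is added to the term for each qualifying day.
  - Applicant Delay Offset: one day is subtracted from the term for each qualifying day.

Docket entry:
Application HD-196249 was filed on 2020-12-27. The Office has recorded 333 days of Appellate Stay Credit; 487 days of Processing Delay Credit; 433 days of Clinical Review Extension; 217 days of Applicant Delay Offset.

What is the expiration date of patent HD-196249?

2046-10-28

Base term: filing date + 23 years → 27 December 2043.
Appellate Stay Credit: +333 days → 24 November 2044.
Processing Delay Credit: +487 days → 26 March 2046.
Clinical Review Extension: +433 days → 2 June 2047.
Applicant Delay Offset: −217 days → 28 October 2046.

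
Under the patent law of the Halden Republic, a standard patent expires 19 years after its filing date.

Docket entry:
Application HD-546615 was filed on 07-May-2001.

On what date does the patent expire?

2020-05-07

Filing date + 19 years → 7 May 2020.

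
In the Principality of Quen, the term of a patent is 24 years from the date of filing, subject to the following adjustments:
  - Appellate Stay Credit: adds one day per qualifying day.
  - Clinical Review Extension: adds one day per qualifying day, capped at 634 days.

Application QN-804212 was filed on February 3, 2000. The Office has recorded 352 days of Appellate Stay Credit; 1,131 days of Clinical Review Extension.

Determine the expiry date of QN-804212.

Base term: filing date + 24 years → 3 February 2024.
Appellate Stay Credit: +352 days → 20 January 2025.
Clinical Review Extension: 1131 days claimed exceeds the 634-day cap, so +634 days → 16 October 2026.

2026-10-16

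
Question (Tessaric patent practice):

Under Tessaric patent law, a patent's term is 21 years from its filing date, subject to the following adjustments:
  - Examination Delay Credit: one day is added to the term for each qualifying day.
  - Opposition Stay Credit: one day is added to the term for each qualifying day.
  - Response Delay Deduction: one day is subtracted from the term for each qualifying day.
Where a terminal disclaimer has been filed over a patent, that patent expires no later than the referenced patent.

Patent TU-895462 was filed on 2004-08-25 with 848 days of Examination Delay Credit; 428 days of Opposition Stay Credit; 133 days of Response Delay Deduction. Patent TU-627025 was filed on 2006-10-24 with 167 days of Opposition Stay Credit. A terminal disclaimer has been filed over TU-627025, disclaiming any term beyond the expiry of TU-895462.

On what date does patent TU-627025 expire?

Natural term of TU-627025:
  Base: filing + 21 years → 24 October 2027.
  Opposition Stay Credit: +167 days → 8 April 2028.
Expiry of referenced patent TU-895462:
  Base: filing + 21 years → 25 August 2025.
  Examination Delay Credit: +848 days → 21 December 2027.
  Opposition Stay Credit: +428 days → 21 February 2029.
  Response Delay Deduction: −133 days → 11 October 2028.
Terminal disclaimer: TU-627025 expires on the earlier of 8 April 2028 and 11 October 2028.

2028-04-08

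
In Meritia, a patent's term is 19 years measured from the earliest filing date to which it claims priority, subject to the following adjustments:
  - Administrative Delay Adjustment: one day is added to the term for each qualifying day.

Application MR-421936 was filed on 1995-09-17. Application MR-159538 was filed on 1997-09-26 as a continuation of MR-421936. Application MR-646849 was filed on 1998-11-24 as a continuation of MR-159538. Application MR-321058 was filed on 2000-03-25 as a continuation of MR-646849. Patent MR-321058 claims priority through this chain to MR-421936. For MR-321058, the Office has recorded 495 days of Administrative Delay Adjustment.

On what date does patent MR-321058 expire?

2016-01-25

Earliest priority filing: 17 September 1995.
Base term: 17 September 1995 + 19 years → 17 September 2014.
Administrative Delay Adjustment: +495 days → 25 January 2016.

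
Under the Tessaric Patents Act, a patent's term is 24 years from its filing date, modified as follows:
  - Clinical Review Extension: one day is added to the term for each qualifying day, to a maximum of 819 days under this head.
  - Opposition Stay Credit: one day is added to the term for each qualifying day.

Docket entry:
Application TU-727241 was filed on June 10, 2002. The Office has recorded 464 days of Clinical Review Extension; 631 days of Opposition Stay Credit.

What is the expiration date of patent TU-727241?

June 9, 2029

Base term: filing date + 24 years → 10 June 2026.
Clinical Review Extension: 464 days (within the 819-day cap) → +464 days → 17 September 2027.
Opposition Stay Credit: +631 days → 9 June 2029.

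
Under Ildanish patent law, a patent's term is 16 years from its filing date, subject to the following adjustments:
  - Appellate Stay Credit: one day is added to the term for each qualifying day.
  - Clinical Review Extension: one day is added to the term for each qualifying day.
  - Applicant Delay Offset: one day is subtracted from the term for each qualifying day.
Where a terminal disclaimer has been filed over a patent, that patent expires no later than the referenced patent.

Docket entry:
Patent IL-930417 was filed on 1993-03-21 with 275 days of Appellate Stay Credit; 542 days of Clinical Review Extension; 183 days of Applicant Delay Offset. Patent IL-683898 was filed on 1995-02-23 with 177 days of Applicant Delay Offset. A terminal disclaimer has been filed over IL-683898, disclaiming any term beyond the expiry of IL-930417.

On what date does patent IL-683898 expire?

Natural term of IL-683898:
  Base: filing + 16 years → 23 February 2011.
  Applicant Delay Offset: −177 days → 30 August 2010.
Expiry of referenced patent IL-930417:
  Base: filing + 16 years → 21 March 2009.
  Appellate Stay Credit: +275 days → 21 December 2009.
  Clinical Review Extension: +542 days → 16 June 2011.
  Applicant Delay Offset: −183 days → 15 December 2010.
Terminal disclaimer: IL-683898 expires on the earlier of 30 August 2010 and 15 December 2010.

August 30, 2010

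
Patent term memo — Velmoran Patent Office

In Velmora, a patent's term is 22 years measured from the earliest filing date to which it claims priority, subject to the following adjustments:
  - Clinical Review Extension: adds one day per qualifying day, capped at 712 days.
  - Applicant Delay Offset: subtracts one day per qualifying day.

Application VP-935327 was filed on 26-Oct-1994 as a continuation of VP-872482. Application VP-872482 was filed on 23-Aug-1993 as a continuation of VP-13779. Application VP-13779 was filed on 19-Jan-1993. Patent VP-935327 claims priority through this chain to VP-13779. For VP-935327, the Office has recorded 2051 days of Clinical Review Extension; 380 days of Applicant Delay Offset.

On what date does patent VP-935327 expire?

December 17, 2015

Earliest priority filing: 19 January 1993.
Base term: 19 January 1993 + 22 years → 19 January 2015.
Clinical Review Extension: 2051 days claimed exceeds the 712-day cap, so +712 days → 31 December 2016.
Applicant Delay Offset: −380 days → 17 December 2015.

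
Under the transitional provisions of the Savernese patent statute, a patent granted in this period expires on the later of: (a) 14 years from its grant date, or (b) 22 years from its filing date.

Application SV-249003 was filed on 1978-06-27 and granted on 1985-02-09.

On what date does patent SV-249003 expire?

(a) grant + 14 years → 9 February 1999.
(b) filing + 22 years → 27 June 2000.
Later of the two: 27 June 2000.

2000-06-27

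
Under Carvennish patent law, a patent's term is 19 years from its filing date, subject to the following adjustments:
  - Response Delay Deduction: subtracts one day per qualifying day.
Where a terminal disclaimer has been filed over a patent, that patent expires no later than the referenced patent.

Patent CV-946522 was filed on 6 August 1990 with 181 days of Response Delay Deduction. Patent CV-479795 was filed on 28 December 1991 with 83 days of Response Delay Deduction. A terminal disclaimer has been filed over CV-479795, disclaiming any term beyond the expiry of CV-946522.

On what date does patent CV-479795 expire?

February 6, 2009

Natural term of CV-479795:
  Base: filing + 19 years → 28 December 2010.
  Response Delay Deduction: −83 days → 6 October 2010.
Expiry of referenced patent CV-946522:
  Base: filing + 19 years → 6 August 2009.
  Response Delay Deduction: −181 days → 6 February 2009.
Terminal disclaimer: CV-479795 expires on the earlier of 6 October 2010 and 6 February 2009.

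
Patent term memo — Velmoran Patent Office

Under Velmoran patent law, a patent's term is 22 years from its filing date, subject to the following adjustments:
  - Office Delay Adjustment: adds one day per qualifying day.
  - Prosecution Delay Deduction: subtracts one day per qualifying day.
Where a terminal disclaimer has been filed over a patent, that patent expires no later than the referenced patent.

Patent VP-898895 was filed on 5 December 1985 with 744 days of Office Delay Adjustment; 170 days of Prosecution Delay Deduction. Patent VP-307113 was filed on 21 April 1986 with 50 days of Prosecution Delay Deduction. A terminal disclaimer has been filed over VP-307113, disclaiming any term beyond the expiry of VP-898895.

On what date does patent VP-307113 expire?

Natural term of VP-307113:
  Base: filing + 22 years → 21 April 2008.
  Prosecution Delay Deduction: −50 days → 2 March 2008.
Expiry of referenced patent VP-898895:
  Base: filing + 22 years → 5 December 2007.
  Office Delay Adjustment: +744 days → 18 December 2009.
  Prosecution Delay Deduction: −170 days → 1 July 2009.
Terminal disclaimer: VP-307113 expires on the earlier of 2 March 2008 and 1 July 2009.

March 2, 2008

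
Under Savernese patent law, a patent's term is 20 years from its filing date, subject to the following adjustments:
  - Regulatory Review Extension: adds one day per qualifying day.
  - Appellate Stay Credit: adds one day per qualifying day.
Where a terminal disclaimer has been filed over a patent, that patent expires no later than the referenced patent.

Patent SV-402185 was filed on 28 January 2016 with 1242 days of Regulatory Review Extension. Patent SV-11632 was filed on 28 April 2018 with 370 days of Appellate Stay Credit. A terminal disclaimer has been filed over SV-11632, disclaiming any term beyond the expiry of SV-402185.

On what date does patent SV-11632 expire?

Natural term of SV-11632:
  Base: filing + 20 years → 28 April 2038.
  Appellate Stay Credit: +370 days → 3 May 2039.
Expiry of referenced patent SV-402185:
  Base: filing + 20 years → 28 January 2036.
  Regulatory Review Extension: +1242 days → 23 June 2039.
Terminal disclaimer: SV-11632 expires on the earlier of 3 May 2039 and 23 June 2039.

2039-05-03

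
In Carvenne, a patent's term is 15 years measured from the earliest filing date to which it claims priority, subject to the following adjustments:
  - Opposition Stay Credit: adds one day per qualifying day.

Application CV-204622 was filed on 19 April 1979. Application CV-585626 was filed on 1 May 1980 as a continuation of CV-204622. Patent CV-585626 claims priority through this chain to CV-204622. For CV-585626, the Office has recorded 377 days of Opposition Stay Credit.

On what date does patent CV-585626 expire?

Earliest priority filing: 19 April 1979.
Base term: 19 April 1979 + 15 years → 19 April 1994.
Opposition Stay Credit: +377 days → 1 May 1995.

1995-05-01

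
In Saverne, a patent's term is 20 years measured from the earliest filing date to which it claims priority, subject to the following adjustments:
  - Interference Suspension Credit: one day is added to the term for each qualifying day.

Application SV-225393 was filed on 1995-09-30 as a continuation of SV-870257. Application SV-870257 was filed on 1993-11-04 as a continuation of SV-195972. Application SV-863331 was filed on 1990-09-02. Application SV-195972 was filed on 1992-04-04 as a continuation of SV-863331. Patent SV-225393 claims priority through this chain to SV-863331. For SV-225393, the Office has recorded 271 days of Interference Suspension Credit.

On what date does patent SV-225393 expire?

Earliest priority filing: 2 September 1990.
Base term: 2 September 1990 + 20 years → 2 September 2010.
Interference Suspension Credit: +271 days → 31 May 2011.

May 31, 2011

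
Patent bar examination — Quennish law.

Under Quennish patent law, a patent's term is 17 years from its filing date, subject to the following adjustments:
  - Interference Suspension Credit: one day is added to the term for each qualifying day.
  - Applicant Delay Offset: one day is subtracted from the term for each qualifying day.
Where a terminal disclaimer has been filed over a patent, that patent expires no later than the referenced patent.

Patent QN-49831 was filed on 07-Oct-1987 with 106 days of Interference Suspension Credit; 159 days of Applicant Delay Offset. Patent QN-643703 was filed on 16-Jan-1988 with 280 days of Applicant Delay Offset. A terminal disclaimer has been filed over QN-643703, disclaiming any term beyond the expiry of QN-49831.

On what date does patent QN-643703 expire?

April 11, 2004

Natural term of QN-643703:
  Base: filing + 17 years → 16 January 2005.
  Applicant Delay Offset: −280 days → 11 April 2004.
Expiry of referenced patent QN-49831:
  Base: filing + 17 years → 7 October 2004.
  Interference Suspension Credit: +106 days → 21 January 2005.
  Applicant Delay Offset: −159 days → 15 August 2004.
Terminal disclaimer: QN-643703 expires on the earlier of 11 April 2004 and 15 August 2004.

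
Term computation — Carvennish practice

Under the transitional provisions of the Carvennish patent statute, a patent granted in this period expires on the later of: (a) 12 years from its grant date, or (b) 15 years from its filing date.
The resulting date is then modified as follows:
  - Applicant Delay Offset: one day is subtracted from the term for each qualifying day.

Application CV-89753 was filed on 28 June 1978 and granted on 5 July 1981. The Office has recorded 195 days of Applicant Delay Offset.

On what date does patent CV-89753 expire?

(a) grant + 12 years → 5 July 1993.
(b) filing + 15 years → 28 June 1993.
Later of the two: 5 July 1993.
Applicant Delay Offset: −195 days → 22 December 1992.

1992-12-22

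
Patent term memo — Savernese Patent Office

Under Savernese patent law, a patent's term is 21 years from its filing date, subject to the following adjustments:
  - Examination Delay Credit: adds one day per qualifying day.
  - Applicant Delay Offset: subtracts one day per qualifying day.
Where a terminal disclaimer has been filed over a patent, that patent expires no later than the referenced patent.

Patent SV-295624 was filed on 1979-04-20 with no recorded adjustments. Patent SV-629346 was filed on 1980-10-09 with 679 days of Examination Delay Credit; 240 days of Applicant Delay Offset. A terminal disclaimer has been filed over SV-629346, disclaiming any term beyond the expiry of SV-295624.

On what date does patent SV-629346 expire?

Natural term of SV-629346:
  Base: filing + 21 years → 9 October 2001.
  Examination Delay Credit: +679 days → 19 August 2003.
  Applicant Delay Offset: −240 days → 22 December 2002.
Expiry of referenced patent SV-295624:
  Base: filing + 21 years → 20 April 2000.
Terminal disclaimer: SV-629346 expires on the earlier of 22 December 2002 and 20 April 2000.

2000-04-20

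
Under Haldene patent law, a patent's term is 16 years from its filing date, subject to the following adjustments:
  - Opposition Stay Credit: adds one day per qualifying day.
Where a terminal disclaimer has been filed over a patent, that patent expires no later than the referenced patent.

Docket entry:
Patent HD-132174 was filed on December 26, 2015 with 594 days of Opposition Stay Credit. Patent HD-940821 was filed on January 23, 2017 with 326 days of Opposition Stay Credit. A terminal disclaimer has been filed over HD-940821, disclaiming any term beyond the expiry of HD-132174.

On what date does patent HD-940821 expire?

Natural term of HD-940821:
  Base: filing + 16 years → 23 January 2033.
  Opposition Stay Credit: +326 days → 15 December 2033.
Expiry of referenced patent HD-132174:
  Base: filing + 16 years → 26 December 2031.
  Opposition Stay Credit: +594 days → 11 August 2033.
Terminal disclaimer: HD-940821 expires on the earlier of 15 December 2033 and 11 August 2033.

August 11, 2033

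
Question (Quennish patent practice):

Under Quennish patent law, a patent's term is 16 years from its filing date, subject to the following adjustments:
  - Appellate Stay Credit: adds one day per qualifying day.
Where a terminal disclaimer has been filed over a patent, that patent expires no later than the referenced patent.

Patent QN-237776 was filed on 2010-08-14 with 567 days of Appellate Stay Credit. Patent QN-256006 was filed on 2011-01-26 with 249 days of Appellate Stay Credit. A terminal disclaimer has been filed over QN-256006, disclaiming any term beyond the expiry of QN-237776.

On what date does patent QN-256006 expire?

Natural term of QN-256006:
  Base: filing + 16 years → 26 January 2027.
  Appellate Stay Credit: +249 days → 2 October 2027.
Expiry of referenced patent QN-237776:
  Base: filing + 16 years → 14 August 2026.
  Appellate Stay Credit: +567 days → 3 March 2028.
Terminal disclaimer: QN-256006 expires on the earlier of 2 October 2027 and 3 March 2028.

October 2, 2027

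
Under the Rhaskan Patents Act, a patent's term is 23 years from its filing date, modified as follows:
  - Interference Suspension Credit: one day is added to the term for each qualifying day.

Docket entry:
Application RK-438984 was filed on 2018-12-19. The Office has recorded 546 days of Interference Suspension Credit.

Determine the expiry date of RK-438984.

2043-06-18

Base term: filing date + 23 years → 19 December 2041.
Interference Suspension Credit: +546 days → 18 June 2043.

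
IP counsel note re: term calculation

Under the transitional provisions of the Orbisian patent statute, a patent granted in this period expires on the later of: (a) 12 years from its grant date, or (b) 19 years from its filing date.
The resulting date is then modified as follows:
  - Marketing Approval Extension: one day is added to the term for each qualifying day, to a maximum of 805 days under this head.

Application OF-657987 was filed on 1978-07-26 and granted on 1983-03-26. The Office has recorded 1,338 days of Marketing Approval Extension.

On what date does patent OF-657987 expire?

(a) grant + 12 years → 26 March 1995.
(b) filing + 19 years → 26 July 1997.
Later of the two: 26 July 1997.
Marketing Approval Extension: 1338 days claimed exceeds the 805-day cap, so +805 days → 9 October 1999.

1999-10-09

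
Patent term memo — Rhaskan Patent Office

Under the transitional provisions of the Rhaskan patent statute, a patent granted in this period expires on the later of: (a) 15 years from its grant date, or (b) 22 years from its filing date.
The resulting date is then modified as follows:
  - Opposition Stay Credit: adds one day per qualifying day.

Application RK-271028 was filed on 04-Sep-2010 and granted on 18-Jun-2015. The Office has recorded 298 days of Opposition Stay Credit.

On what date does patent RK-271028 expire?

(a) grant + 15 years → 18 June 2030.
(b) filing + 22 years → 4 September 2032.
Later of the two: 4 September 2032.
Opposition Stay Credit: +298 days → 29 June 2033.

2033-06-29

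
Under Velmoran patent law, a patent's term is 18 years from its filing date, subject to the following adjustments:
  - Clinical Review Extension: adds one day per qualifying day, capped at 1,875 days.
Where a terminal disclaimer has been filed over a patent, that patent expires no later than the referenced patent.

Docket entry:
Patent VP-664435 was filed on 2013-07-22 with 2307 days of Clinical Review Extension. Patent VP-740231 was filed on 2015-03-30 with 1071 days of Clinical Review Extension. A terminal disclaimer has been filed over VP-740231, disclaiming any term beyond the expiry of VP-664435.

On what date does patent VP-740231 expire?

Natural term of VP-740231:
  Base: filing + 18 years → 30 March 2033.
  Clinical Review Extension: 1071 days (within the 1875-day cap) → +1071 days → 5 March 2036.
Expiry of referenced patent VP-664435:
  Base: filing + 18 years → 22 July 2031.
  Clinical Review Extension: 2307 days claimed exceeds the 1875-day cap, so +1875 days → 8 September 2036.
Terminal disclaimer: VP-740231 expires on the earlier of 5 March 2036 and 8 September 2036.

2036-03-05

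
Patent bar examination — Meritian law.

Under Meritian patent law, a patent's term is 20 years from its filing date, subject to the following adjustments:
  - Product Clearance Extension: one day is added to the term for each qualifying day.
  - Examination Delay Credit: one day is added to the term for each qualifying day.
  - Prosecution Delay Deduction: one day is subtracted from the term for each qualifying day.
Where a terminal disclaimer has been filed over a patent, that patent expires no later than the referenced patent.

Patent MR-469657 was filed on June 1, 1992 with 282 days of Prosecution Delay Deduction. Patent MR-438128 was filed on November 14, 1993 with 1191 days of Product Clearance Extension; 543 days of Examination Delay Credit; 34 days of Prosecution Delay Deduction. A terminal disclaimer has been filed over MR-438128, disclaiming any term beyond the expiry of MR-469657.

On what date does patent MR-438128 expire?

August 24, 2011

Natural term of MR-438128:
  Base: filing + 20 years → 14 November 2013.
  Product Clearance Extension: +1191 days → 17 February 2017.
  Examination Delay Credit: +543 days → 14 August 2018.
  Prosecution Delay Deduction: −34 days → 11 July 2018.
Expiry of referenced patent MR-469657:
  Base: filing + 20 years → 1 June 2012.
  Prosecution Delay Deduction: −282 days → 24 August 2011.
Terminal disclaimer: MR-438128 expires on the earlier of 11 July 2018 and 24 August 2011.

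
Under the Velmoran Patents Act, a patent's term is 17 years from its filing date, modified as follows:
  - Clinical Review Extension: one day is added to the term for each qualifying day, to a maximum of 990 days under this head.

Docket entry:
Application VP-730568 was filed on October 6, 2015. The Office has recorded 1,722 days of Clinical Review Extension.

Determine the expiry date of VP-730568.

Base term: filing date + 17 years → 6 October 2032.
Clinical Review Extension: 1722 days claimed exceeds the 990-day cap, so +990 days → 23 June 2035.

June 23, 2035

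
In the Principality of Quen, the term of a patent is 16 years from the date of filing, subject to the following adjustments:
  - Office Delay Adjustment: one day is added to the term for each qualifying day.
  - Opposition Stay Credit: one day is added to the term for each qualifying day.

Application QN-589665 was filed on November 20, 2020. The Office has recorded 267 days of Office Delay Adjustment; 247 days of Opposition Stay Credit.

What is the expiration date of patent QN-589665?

Base term: filing date + 16 years → 20 November 2036.
Office Delay Adjustment: +267 days → 14 August 2037.
Opposition Stay Credit: +247 days → 18 April 2038.

2038-04-18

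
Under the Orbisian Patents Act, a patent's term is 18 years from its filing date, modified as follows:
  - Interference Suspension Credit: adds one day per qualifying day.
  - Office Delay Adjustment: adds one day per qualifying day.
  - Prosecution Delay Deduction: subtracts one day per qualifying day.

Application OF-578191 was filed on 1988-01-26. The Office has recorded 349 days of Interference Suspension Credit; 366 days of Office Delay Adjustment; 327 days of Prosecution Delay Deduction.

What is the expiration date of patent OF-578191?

February 18, 2007

Base term: filing date + 18 years → 26 January 2006.
Interference Suspension Credit: +349 days → 10 January 2007.
Office Delay Adjustment: +366 days → 11 January 2008.
Prosecution Delay Deduction: −327 days → 18 February 2007.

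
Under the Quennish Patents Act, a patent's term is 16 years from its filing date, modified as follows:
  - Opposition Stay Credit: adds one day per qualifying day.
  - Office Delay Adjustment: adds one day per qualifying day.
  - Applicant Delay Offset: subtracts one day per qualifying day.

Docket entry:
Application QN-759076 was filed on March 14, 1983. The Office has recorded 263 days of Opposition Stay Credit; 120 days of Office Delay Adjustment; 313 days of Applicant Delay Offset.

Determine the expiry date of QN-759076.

May 23, 1999

Base term: filing date + 16 years → 14 March 1999.
Opposition Stay Credit: +263 days → 2 December 1999.
Office Delay Adjustment: +120 days → 31 March 2000.
Applicant Delay Offset: −313 days → 23 May 1999.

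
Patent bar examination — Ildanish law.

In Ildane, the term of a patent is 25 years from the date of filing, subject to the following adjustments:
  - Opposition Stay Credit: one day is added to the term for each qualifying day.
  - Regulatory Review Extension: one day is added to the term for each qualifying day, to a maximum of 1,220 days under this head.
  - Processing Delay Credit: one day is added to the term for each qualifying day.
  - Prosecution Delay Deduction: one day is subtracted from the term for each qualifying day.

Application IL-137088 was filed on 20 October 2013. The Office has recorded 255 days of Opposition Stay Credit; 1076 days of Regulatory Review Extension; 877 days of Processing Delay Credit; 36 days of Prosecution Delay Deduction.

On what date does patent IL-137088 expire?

2044-09-30

Base term: filing date + 25 years → 20 October 2038.
Opposition Stay Credit: +255 days → 2 July 2039.
Regulatory Review Extension: 1076 days (within the 1220-day cap) → +1076 days → 12 June 2042.
Processing Delay Credit: +877 days → 5 November 2044.
Prosecution Delay Deduction: −36 days → 30 September 2044.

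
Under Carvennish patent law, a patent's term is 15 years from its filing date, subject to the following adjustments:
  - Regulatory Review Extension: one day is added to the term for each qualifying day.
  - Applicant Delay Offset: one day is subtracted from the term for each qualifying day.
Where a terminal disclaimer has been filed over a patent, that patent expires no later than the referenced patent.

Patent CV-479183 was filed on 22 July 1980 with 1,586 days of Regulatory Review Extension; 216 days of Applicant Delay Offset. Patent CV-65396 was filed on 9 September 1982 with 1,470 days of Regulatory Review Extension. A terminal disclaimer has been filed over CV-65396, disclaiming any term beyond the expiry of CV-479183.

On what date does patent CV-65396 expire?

April 22, 1999

Natural term of CV-65396:
  Base: filing + 15 years → 9 September 1997.
  Regulatory Review Extension: +1470 days → 18 September 2001.
Expiry of referenced patent CV-479183:
  Base: filing + 15 years → 22 July 1995.
  Regulatory Review Extension: +1586 days → 24 November 1999.
  Applicant Delay Offset: −216 days → 22 April 1999.
Terminal disclaimer: CV-65396 expires on the earlier of 18 September 2001 and 22 April 1999.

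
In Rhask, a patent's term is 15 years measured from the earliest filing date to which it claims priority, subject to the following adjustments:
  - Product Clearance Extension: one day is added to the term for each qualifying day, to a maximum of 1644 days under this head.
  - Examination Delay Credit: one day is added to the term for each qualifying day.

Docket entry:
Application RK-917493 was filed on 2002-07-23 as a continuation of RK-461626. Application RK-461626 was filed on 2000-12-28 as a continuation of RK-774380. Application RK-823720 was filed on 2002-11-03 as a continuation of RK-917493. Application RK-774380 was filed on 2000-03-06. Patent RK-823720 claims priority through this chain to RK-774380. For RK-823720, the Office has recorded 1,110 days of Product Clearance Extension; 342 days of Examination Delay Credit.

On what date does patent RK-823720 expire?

2019-02-25

Earliest priority filing: 6 March 2000.
Base term: 6 March 2000 + 15 years → 6 March 2015.
Product Clearance Extension: 1110 days (within the 1644-day cap) → +1110 days → 20 March 2018.
Examination Delay Credit: +342 days → 25 February 2019.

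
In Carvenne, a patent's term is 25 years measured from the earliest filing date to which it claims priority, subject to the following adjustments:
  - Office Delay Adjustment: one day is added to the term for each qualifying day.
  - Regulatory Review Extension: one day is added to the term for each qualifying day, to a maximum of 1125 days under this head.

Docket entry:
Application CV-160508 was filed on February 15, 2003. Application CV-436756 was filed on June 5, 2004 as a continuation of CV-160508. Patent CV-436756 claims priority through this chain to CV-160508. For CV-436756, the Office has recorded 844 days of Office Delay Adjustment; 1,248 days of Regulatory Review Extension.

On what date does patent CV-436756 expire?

Earliest priority filing: 15 February 2003.
Base term: 15 February 2003 + 25 years → 15 February 2028.
Office Delay Adjustment: +844 days → 8 June 2030.
Regulatory Review Extension: 1248 days claimed exceeds the 1125-day cap, so +1125 days → 7 July 2033.

July 7, 2033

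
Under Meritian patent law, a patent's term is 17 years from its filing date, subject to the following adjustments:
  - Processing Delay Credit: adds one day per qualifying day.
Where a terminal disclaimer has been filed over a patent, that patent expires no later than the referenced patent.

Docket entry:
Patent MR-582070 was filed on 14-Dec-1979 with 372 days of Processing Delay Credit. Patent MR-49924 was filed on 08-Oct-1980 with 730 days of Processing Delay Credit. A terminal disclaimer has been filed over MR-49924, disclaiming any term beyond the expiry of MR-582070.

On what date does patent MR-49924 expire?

Natural term of MR-49924:
  Base: filing + 17 years → 8 October 1997.
  Processing Delay Credit: +730 days → 8 October 1999.
Expiry of referenced patent MR-582070:
  Base: filing + 17 years → 14 December 1996.
  Processing Delay Credit: +372 days → 21 December 1997.
Terminal disclaimer: MR-49924 expires on the earlier of 8 October 1999 and 21 December 1997.

December 21, 1997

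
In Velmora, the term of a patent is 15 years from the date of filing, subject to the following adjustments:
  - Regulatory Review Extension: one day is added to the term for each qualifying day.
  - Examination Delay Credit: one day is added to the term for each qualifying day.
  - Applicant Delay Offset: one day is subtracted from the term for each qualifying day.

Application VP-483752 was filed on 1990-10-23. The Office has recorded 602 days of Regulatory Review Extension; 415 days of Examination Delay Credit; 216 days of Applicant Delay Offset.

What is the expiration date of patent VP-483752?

January 2, 2008

Base term: filing date + 15 years → 23 October 2005.
Regulatory Review Extension: +602 days → 17 June 2007.
Examination Delay Credit: +415 days → 5 August 2008.
Applicant Delay Offset: −216 days → 2 January 2008.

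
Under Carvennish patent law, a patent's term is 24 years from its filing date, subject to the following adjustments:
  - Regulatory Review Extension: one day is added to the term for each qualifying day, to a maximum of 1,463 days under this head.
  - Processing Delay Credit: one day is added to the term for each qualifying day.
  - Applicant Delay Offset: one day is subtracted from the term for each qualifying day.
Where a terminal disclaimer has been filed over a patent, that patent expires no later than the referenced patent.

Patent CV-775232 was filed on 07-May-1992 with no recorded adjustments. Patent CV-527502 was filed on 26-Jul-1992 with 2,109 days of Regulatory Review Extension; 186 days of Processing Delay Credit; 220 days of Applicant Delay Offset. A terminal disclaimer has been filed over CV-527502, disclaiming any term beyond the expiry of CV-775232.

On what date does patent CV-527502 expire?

May 7, 2016

Natural term of CV-527502:
  Base: filing + 24 years → 26 July 2016.
  Regulatory Review Extension: 2109 days claimed exceeds the 1463-day cap, so +1463 days → 28 July 2020.
  Processing Delay Credit: +186 days → 30 January 2021.
  Applicant Delay Offset: −220 days → 24 June 2020.
Expiry of referenced patent CV-775232:
  Base: filing + 24 years → 7 May 2016.
Terminal disclaimer: CV-527502 expires on the earlier of 24 June 2020 and 7 May 2016.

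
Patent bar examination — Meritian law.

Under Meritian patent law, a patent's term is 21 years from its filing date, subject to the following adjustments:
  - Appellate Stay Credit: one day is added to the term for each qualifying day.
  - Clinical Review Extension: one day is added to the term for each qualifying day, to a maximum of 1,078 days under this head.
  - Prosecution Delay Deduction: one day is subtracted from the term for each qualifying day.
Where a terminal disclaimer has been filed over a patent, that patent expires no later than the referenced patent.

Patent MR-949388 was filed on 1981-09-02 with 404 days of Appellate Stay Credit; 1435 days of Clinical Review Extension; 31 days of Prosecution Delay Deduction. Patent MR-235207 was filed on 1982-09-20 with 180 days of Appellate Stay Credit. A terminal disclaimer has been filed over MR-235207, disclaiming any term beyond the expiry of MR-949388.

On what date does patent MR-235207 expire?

March 18, 2004

Natural term of MR-235207:
  Base: filing + 21 years → 20 September 2003.
  Appellate Stay Credit: +180 days → 18 March 2004.
Expiry of referenced patent MR-949388:
  Base: filing + 21 years → 2 September 2002.
  Appellate Stay Credit: +404 days → 11 October 2003.
  Clinical Review Extension: 1435 days claimed exceeds the 1078-day cap, so +1078 days → 23 September 2006.
  Prosecution Delay Deduction: −31 days → 23 August 2006.
Terminal disclaimer: MR-235207 expires on the earlier of 18 March 2004 and 23 August 2006.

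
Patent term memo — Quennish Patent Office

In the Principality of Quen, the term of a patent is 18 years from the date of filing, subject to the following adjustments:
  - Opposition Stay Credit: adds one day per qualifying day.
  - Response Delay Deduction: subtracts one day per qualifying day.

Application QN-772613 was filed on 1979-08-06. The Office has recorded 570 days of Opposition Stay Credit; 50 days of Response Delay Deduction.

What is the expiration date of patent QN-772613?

1999-01-08

Base term: filing date + 18 years → 6 August 1997.
Opposition Stay Credit: +570 days → 27 February 1999.
Response Delay Deduction: −50 days → 8 January 1999.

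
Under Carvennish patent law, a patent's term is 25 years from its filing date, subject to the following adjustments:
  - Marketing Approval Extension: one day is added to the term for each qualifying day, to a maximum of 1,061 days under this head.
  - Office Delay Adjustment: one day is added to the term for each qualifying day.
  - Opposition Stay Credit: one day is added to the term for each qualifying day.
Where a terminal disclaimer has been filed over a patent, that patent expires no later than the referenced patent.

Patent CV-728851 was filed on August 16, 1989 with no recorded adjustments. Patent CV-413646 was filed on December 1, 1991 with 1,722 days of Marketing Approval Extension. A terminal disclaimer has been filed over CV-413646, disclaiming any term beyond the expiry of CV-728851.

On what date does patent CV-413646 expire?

August 16, 2014

Natural term of CV-413646:
  Base: filing + 25 years → 1 December 2016.
  Marketing Approval Extension: 1722 days claimed exceeds the 1061-day cap, so +1061 days → 28 October 2019.
Expiry of referenced patent CV-728851:
  Base: filing + 25 years → 16 August 2014.
Terminal disclaimer: CV-413646 expires on the earlier of 28 October 2019 and 16 August 2014.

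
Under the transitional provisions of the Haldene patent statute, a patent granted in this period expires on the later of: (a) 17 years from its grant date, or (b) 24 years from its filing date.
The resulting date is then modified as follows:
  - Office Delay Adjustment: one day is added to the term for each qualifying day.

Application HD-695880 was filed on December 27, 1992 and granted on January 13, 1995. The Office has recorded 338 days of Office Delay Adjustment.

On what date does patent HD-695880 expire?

(a) grant + 17 years → 13 January 2012.
(b) filing + 24 years → 27 December 2016.
Later of the two: 27 December 2016.
Office Delay Adjustment: +338 days → 30 November 2017.

2017-11-30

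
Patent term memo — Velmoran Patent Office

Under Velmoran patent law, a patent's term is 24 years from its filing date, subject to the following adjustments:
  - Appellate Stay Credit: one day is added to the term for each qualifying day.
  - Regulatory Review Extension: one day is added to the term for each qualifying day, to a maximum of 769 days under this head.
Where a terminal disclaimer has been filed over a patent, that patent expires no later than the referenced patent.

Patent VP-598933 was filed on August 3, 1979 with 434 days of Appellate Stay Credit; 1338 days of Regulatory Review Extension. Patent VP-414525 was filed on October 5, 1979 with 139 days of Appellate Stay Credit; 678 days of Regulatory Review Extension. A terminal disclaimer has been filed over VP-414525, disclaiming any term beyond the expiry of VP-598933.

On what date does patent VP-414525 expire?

Natural term of VP-414525:
  Base: filing + 24 years → 5 October 2003.
  Appellate Stay Credit: +139 days → 21 February 2004.
  Regulatory Review Extension: 678 days (within the 769-day cap) → +678 days → 30 December 2005.
Expiry of referenced patent VP-598933:
  Base: filing + 24 years → 3 August 2003.
  Appellate Stay Credit: +434 days → 10 October 2004.
  Regulatory Review Extension: 1338 days claimed exceeds the 769-day cap, so +769 days → 18 November 2006.
Terminal disclaimer: VP-414525 expires on the earlier of 30 December 2005 and 18 November 2006.

December 30, 2005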